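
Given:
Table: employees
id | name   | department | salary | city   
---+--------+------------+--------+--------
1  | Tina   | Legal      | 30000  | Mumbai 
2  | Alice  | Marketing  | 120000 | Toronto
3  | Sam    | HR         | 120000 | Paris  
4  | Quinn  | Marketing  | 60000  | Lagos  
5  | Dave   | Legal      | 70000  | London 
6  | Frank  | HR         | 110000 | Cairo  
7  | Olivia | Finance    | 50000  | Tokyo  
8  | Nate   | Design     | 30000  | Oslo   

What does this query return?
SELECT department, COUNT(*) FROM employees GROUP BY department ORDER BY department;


Assigning each row to its department group:
  Tina -> Legal
  Alice -> Marketing
  Sam -> HR
  Quinn -> Marketing
  Dave -> Legal
  Frank -> HR
  Olivia -> Finance
  Nate -> Design


5 groups:
Design, 1
Finance, 1
HR, 2
Legal, 2
Marketing, 2


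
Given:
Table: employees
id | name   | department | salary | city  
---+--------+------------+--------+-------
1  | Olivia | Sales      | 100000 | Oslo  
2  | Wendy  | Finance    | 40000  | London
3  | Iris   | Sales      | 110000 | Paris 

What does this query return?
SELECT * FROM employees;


SELECT * returns all 3 rows with all columns

3 rows:
1, Olivia, Sales, 100000, Oslo
2, Wendy, Finance, 40000, London
3, Iris, Sales, 110000, Paris


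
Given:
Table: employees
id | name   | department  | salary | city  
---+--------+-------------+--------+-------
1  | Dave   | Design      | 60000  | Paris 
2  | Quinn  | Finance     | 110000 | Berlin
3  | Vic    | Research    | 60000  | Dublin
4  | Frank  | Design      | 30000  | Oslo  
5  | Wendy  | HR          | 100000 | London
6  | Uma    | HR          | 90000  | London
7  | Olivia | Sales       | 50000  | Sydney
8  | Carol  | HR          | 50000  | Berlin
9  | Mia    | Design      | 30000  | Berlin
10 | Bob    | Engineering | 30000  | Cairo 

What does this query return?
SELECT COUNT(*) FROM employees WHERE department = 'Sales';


Counting rows where department = 'Sales'
  Olivia -> MATCH


1


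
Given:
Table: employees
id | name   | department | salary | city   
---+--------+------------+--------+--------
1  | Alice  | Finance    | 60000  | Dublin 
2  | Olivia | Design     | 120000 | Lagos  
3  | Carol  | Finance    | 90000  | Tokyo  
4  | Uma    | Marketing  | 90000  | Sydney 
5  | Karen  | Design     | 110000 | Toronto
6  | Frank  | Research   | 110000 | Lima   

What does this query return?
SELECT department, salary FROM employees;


Projecting columns: department, salary

6 rows:
Finance, 60000
Design, 120000
Finance, 90000
Marketing, 90000
Design, 110000
Research, 110000


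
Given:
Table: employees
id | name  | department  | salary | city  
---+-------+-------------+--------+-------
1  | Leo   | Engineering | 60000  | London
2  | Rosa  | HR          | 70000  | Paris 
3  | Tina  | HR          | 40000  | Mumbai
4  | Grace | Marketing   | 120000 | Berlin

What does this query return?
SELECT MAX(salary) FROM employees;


Salaries: 60000, 70000, 40000, 120000
MAX = 120000

120000


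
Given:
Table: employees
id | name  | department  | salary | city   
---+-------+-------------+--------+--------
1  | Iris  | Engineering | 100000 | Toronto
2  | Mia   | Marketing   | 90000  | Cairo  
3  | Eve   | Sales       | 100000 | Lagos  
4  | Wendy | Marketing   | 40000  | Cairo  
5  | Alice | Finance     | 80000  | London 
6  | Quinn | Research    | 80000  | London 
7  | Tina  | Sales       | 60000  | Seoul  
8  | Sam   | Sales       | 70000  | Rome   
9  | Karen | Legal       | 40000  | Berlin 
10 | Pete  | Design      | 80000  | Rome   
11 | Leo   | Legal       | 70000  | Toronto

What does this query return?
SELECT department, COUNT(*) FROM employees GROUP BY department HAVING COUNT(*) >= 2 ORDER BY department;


Groups with count >= 2:
  Legal: 2 -> PASS
  Marketing: 2 -> PASS
  Sales: 3 -> PASS
  Design: 1 -> filtered out
  Engineering: 1 -> filtered out
  Finance: 1 -> filtered out
  Research: 1 -> filtered out


3 groups:
Legal, 2
Marketing, 2
Sales, 3


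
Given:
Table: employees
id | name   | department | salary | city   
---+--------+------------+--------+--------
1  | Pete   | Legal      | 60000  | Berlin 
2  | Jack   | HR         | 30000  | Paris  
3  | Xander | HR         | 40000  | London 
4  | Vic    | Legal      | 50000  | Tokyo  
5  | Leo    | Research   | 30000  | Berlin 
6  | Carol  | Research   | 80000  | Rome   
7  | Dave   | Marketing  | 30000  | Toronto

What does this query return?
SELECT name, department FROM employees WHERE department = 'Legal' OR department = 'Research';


Filtering: department = 'Legal' OR 'Research'
Matching: 4 rows

4 rows:
Pete, Legal
Vic, Legal
Leo, Research
Carol, Research


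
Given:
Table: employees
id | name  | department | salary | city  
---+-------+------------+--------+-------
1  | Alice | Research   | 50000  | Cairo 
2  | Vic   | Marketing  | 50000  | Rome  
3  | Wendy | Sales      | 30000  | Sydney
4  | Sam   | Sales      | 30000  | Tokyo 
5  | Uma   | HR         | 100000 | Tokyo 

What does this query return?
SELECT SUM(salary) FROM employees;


SUM(salary) = 50000 + 50000 + 30000 + 30000 + 100000 = 260000

260000


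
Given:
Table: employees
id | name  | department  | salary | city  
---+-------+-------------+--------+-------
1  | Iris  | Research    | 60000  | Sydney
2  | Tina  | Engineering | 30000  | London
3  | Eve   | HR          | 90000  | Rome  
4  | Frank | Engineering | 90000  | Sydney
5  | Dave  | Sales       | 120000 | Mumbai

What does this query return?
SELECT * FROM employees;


SELECT * returns all 5 rows with all columns

5 rows:
1, Iris, Research, 60000, Sydney
2, Tina, Engineering, 30000, London
3, Eve, HR, 90000, Rome
4, Frank, Engineering, 90000, Sydney
5, Dave, Sales, 120000, Mumbai


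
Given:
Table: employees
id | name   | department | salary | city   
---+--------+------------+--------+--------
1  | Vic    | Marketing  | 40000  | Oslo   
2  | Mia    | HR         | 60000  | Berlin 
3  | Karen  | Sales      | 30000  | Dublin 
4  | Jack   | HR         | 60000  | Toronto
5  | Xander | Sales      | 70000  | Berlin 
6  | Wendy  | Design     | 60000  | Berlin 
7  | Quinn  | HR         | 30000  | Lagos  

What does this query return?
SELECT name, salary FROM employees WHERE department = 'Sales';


Filtering: department = 'Sales'
Matching rows: 2

2 rows:
Karen, 30000
Xander, 70000


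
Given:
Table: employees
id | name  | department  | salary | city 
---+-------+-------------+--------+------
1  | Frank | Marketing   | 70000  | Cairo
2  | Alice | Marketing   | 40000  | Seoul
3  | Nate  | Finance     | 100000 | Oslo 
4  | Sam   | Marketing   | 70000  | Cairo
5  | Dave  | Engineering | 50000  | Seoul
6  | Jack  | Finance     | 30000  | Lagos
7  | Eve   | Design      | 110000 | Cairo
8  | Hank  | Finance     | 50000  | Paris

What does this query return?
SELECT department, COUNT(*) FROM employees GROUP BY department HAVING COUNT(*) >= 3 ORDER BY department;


Groups with count >= 3:
  Finance: 3 -> PASS
  Marketing: 3 -> PASS
  Design: 1 -> filtered out
  Engineering: 1 -> filtered out


2 groups:
Finance, 3
Marketing, 3


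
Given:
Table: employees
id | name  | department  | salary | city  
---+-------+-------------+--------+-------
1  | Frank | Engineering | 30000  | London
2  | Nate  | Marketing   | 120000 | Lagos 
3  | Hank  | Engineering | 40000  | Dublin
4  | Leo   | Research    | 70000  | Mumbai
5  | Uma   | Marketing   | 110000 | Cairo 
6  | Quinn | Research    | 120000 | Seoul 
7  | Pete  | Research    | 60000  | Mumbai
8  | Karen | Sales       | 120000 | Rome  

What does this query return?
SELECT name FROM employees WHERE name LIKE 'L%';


LIKE 'L%' matches names starting with 'L'
Matching: 1

1 rows:
Leo


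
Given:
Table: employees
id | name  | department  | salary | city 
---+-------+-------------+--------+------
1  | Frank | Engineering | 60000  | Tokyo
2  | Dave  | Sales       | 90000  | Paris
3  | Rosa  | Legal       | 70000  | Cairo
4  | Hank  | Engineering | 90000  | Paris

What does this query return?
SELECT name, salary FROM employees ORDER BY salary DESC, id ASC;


Sorting by salary DESC, then id ASC for ties

4 rows:
Dave, 90000
Hank, 90000
Rosa, 70000
Frank, 60000


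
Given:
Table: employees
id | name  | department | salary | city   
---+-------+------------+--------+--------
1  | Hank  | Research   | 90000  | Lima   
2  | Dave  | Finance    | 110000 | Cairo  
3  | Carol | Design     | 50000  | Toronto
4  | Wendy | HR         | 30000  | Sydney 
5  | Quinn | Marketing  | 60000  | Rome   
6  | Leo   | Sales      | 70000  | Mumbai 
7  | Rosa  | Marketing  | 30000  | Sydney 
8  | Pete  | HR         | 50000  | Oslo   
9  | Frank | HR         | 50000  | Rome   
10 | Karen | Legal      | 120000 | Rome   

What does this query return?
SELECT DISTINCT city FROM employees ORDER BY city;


All 'city' values (row order): Lima, Cairo, Toronto, Sydney, Rome, Mumbai, Sydney, Oslo, Rome, Rome
Removing duplicates leaves 7 unique value(s).

7 values:
Cairo
Lima
Mumbai
Oslo
Rome
Sydney
Toronto


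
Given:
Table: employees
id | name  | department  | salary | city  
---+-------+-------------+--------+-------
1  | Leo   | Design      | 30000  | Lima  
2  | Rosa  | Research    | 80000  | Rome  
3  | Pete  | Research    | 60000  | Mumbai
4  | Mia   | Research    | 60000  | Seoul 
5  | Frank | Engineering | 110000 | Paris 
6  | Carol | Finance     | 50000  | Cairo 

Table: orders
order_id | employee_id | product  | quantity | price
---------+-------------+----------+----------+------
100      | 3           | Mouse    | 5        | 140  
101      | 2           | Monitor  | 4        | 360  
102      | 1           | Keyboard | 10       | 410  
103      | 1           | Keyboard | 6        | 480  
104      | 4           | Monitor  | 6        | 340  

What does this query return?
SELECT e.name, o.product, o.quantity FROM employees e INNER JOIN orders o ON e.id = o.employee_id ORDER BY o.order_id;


Joining employees.id = orders.employee_id:
  employee Pete (id=3) -> order Mouse
  employee Rosa (id=2) -> order Monitor
  employee Leo (id=1) -> order Keyboard
  employee Leo (id=1) -> order Keyboard
  employee Mia (id=4) -> order Monitor


5 rows:
Pete, Mouse, 5
Rosa, Monitor, 4
Leo, Keyboard, 10
Leo, Keyboard, 6
Mia, Monitor, 6


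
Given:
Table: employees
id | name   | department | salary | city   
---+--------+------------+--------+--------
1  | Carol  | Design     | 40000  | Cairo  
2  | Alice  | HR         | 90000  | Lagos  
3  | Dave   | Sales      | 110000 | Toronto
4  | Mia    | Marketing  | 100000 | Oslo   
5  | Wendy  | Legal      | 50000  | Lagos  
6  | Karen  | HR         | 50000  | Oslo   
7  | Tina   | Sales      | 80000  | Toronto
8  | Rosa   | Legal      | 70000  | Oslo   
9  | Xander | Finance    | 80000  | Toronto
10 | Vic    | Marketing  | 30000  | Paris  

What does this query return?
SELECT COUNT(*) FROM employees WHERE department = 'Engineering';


Counting rows where department = 'Engineering'


0


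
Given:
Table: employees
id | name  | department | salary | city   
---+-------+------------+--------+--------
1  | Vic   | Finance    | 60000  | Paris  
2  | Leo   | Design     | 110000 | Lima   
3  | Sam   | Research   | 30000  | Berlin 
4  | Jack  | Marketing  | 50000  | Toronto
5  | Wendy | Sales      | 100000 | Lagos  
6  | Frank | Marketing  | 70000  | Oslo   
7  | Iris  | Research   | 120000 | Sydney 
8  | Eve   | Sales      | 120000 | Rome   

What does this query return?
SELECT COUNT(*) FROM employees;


COUNT(*) counts all rows

8


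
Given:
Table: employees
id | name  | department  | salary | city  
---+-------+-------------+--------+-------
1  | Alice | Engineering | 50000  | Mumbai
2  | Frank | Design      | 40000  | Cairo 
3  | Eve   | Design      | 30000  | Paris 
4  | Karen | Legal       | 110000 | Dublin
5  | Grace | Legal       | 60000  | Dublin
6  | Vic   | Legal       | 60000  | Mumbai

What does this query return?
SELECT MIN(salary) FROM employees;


Salaries: 50000, 40000, 30000, 110000, 60000, 60000
MIN = 30000

30000


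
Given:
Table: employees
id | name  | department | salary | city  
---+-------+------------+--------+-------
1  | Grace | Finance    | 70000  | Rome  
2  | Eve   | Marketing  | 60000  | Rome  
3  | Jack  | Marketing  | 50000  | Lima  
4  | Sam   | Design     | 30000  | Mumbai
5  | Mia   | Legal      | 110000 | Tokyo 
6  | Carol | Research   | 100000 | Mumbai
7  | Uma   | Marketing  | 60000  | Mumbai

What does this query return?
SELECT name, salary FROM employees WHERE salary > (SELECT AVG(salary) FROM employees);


Subquery: AVG(salary) = 68571.43
Filtering: salary > 68571.43
  Grace (70000) -> MATCH
  Mia (110000) -> MATCH
  Carol (100000) -> MATCH


3 rows:
Grace, 70000
Mia, 110000
Carol, 100000


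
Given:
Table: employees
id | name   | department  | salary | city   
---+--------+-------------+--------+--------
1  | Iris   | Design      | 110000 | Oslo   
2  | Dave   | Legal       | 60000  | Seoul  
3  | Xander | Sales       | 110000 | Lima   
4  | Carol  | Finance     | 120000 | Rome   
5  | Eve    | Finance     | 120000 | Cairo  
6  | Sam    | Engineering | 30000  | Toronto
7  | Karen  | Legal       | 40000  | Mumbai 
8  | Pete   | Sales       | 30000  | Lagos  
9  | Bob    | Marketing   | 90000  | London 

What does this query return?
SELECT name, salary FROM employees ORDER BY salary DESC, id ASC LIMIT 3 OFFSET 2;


Sort by salary DESC (id ASC tiebreak), then skip 2 and take 3
Rows 3 through 5

3 rows:
Iris, 110000
Xander, 110000
Bob, 90000


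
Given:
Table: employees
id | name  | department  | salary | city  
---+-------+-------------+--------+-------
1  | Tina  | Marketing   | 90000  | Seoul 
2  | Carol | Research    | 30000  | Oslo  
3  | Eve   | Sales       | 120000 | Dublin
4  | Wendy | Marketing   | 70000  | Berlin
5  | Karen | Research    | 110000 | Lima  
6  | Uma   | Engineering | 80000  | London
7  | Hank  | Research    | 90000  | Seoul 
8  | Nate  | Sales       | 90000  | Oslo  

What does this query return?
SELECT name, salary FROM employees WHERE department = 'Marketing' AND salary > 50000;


Filtering: department = 'Marketing' AND salary > 50000
Matching: 2 rows

2 rows:
Tina, 90000
Wendy, 70000


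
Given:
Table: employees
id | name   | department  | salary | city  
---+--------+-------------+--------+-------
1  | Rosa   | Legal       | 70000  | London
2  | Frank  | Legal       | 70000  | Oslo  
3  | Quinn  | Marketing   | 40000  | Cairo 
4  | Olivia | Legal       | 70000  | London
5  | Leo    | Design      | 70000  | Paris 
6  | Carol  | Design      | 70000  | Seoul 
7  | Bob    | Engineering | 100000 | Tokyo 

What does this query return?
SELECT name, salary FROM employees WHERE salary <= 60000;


Filtering: salary <= 60000
Matching: 1 rows

1 rows:
Quinn, 40000


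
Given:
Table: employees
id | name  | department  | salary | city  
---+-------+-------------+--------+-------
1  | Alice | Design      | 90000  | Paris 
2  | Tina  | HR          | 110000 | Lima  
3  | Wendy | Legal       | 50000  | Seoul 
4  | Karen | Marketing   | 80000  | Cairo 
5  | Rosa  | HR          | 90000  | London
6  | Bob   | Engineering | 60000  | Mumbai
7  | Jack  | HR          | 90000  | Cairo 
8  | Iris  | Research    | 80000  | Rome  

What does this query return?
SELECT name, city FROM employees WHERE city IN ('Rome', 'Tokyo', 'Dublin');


Filtering: city IN ('Rome', 'Tokyo', 'Dublin')
Matching: 1 rows

1 rows:
Iris, Rome


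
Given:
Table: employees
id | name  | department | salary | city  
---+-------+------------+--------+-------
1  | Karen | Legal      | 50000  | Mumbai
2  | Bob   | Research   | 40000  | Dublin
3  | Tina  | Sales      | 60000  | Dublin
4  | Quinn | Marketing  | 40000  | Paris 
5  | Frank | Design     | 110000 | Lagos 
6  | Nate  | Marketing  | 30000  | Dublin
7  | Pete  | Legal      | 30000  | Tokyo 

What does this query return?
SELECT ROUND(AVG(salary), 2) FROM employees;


SUM(salary) = 360000
COUNT = 7
ROUND(AVG, 2) = ROUND(360000 / 7, 2) = 51428.57

51428.57


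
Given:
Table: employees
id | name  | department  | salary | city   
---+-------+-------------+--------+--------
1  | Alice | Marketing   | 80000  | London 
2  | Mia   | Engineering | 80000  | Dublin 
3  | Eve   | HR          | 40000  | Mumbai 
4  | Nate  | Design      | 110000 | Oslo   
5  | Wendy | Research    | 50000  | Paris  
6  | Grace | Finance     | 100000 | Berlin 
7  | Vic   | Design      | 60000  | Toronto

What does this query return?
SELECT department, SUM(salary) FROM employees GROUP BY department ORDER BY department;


Summing salary within each department:
  Design: 110000 + 60000 = 170000
  Engineering: 80000 = 80000
  Finance: 100000 = 100000
  HR: 40000 = 40000
  Marketing: 80000 = 80000
  Research: 50000 = 50000


6 groups:
Design, 170000
Engineering, 80000
Finance, 100000
HR, 40000
Marketing, 80000
Research, 50000


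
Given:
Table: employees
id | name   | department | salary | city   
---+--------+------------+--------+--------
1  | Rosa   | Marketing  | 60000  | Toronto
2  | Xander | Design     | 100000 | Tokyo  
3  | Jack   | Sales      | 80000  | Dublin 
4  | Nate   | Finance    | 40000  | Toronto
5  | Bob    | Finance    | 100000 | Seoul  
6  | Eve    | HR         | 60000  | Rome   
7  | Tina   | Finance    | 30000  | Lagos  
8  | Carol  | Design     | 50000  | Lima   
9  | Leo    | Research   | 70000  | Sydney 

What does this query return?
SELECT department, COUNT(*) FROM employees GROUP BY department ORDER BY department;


Assigning each row to its department group:
  Rosa -> Marketing
  Xander -> Design
  Jack -> Sales
  Nate -> Finance
  Bob -> Finance
  Eve -> HR
  Tina -> Finance
  Carol -> Design
  Leo -> Research


6 groups:
Design, 2
Finance, 3
HR, 1
Marketing, 1
Research, 1
Sales, 1


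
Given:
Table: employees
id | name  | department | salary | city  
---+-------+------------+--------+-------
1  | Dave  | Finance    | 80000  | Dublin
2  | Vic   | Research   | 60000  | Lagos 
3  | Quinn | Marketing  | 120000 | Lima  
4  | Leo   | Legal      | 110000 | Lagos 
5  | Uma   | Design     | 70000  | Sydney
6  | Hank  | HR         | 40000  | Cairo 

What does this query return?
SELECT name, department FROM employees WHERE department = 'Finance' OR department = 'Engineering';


Filtering: department = 'Finance' OR 'Engineering'
Matching: 1 rows

1 rows:
Dave, Finance


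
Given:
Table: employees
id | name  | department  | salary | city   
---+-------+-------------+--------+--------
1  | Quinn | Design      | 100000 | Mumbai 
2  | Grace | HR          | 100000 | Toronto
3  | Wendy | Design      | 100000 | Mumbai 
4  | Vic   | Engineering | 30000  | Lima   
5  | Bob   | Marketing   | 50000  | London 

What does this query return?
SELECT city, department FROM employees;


Projecting columns: city, department

5 rows:
Mumbai, Design
Toronto, HR
Mumbai, Design
Lima, Engineering
London, Marketing


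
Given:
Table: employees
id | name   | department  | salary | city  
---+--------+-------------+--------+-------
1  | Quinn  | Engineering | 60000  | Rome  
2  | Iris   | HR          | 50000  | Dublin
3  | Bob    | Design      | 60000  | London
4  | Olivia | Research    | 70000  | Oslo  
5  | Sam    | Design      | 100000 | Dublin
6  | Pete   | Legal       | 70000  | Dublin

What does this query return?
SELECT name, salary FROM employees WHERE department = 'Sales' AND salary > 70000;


Filtering: department = 'Sales' AND salary > 70000
Matching: 0 rows

Empty result set (0 rows)


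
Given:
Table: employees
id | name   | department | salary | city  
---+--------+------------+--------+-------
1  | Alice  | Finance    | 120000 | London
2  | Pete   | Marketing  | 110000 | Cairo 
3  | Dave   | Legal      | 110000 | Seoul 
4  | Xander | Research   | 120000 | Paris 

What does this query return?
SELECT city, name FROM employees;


Projecting columns: city, name

4 rows:
London, Alice
Cairo, Pete
Seoul, Dave
Paris, Xander


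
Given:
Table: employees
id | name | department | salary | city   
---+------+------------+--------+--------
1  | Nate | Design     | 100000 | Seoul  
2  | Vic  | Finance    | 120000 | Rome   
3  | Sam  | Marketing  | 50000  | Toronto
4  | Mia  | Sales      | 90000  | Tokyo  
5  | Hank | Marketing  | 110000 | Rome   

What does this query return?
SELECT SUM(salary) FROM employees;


SUM(salary) = 100000 + 120000 + 50000 + 90000 + 110000 = 470000

470000


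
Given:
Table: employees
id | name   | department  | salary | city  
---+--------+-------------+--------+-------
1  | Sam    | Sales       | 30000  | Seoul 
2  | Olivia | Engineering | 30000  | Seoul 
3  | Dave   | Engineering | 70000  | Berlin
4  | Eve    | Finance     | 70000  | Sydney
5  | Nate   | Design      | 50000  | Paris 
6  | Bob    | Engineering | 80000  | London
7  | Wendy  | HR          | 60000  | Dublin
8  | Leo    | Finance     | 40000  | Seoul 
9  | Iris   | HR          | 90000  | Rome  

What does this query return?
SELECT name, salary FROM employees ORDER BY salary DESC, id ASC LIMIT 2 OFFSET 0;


Sort by salary DESC (id ASC tiebreak), then skip 0 and take 2
Rows 1 through 2

2 rows:
Iris, 90000
Bob, 80000


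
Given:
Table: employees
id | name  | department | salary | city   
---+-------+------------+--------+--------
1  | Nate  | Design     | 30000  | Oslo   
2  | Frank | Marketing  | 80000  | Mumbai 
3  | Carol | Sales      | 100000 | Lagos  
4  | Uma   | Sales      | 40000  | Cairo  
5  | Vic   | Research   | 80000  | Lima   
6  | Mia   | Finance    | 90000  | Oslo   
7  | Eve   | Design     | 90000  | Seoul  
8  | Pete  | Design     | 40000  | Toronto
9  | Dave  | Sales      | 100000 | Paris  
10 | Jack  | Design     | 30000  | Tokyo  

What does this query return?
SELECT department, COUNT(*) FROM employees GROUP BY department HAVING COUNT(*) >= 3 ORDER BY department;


Groups with count >= 3:
  Design: 4 -> PASS
  Sales: 3 -> PASS
  Finance: 1 -> filtered out
  Marketing: 1 -> filtered out
  Research: 1 -> filtered out


2 groups:
Design, 4
Sales, 3


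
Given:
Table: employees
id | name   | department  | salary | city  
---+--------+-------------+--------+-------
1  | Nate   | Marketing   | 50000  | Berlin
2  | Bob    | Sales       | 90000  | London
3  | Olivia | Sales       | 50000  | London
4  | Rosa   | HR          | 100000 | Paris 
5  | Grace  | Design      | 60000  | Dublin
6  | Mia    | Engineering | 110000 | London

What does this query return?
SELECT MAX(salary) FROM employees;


Salaries: 50000, 90000, 50000, 100000, 60000, 110000
MAX = 110000

110000


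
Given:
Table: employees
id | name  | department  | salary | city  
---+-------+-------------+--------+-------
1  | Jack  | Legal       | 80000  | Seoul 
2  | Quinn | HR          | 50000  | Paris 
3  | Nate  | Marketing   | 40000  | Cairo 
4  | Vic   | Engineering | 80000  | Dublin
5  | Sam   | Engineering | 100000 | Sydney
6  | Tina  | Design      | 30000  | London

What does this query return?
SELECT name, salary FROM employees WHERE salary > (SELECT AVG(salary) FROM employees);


Subquery: AVG(salary) = 63333.33
Filtering: salary > 63333.33
  Jack (80000) -> MATCH
  Vic (80000) -> MATCH
  Sam (100000) -> MATCH


3 rows:
Jack, 80000
Vic, 80000
Sam, 100000


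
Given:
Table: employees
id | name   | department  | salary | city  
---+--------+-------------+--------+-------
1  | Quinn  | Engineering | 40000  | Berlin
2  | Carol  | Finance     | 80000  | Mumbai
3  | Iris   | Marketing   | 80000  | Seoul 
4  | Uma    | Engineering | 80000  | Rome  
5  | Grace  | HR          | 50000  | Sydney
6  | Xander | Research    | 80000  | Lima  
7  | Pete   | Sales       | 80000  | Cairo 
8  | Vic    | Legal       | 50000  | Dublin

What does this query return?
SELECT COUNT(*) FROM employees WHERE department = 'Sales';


Counting rows where department = 'Sales'
  Pete -> MATCH


1


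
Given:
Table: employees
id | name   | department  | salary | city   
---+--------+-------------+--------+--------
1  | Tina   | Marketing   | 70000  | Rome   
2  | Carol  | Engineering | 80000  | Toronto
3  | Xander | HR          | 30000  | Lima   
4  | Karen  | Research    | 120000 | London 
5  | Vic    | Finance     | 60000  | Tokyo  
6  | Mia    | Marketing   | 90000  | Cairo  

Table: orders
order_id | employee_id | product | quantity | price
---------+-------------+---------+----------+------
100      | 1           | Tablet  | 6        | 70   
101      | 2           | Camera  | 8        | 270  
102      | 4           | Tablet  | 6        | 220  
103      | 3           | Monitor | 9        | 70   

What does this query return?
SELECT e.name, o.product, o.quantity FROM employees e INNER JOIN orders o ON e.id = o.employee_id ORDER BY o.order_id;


Joining employees.id = orders.employee_id:
  employee Tina (id=1) -> order Tablet
  employee Carol (id=2) -> order Camera
  employee Karen (id=4) -> order Tablet
  employee Xander (id=3) -> order Monitor


4 rows:
Tina, Tablet, 6
Carol, Camera, 8
Karen, Tablet, 6
Xander, Monitor, 9


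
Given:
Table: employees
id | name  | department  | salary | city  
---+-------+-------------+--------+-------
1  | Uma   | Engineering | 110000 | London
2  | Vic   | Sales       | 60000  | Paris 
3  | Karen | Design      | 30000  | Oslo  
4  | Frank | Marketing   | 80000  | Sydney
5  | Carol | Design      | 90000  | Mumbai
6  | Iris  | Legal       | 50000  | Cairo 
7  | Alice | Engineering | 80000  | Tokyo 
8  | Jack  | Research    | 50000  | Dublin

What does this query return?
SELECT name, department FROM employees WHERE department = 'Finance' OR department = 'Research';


Filtering: department = 'Finance' OR 'Research'
Matching: 1 rows

1 rows:
Jack, Research


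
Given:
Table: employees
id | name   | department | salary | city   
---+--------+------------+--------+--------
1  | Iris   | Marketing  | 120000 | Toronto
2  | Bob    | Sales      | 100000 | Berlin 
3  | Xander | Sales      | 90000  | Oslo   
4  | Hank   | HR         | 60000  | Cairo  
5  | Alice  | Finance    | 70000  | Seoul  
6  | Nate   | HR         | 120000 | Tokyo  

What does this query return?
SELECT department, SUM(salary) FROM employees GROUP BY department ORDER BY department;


Summing salary within each department:
  Finance: 70000 = 70000
  HR: 60000 + 120000 = 180000
  Marketing: 120000 = 120000
  Sales: 100000 + 90000 = 190000


4 groups:
Finance, 70000
HR, 180000
Marketing, 120000
Sales, 190000


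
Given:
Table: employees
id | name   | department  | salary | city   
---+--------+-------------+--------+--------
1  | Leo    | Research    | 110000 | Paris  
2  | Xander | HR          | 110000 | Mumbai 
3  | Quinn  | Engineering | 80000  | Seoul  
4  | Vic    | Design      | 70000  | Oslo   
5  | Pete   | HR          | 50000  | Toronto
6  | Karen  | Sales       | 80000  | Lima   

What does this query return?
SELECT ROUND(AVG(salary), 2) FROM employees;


SUM(salary) = 500000
COUNT = 6
ROUND(AVG, 2) = ROUND(500000 / 6, 2) = 83333.33

83333.33


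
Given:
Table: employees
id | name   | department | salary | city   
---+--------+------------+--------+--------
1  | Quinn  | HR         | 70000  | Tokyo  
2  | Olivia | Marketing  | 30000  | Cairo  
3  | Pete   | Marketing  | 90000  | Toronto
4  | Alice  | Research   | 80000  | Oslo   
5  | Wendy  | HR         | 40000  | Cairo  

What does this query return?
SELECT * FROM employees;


SELECT * returns all 5 rows with all columns

5 rows:
1, Quinn, HR, 70000, Tokyo
2, Olivia, Marketing, 30000, Cairo
3, Pete, Marketing, 90000, Toronto
4, Alice, Research, 80000, Oslo
5, Wendy, HR, 40000, Cairo


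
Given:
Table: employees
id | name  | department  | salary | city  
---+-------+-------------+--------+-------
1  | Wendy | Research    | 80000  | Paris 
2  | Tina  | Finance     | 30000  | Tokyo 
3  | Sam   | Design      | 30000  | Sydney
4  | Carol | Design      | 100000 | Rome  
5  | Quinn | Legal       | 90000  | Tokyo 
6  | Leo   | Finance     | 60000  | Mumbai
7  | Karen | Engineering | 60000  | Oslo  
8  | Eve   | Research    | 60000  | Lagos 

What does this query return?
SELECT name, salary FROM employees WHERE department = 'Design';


Filtering: department = 'Design'
Matching rows: 2

2 rows:
Sam, 30000
Carol, 100000


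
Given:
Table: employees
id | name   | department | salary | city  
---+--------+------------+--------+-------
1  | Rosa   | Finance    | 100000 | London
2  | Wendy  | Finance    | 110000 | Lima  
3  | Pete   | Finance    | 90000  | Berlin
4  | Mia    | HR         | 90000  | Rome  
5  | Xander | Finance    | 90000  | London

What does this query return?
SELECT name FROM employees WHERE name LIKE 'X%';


LIKE 'X%' matches names starting with 'X'
Matching: 1

1 rows:
Xander


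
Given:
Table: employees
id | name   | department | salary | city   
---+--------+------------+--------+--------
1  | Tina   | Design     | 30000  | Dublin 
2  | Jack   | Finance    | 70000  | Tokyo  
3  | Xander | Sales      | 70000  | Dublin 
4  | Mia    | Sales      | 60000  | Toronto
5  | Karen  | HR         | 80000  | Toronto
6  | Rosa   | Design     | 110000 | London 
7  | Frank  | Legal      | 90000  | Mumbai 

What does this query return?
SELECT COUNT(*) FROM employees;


COUNT(*) counts all rows

7


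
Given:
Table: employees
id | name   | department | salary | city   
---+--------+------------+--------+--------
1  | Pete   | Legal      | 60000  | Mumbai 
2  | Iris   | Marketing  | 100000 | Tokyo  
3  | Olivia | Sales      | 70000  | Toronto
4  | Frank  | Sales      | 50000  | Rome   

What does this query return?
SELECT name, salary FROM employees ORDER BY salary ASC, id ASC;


Sorting by salary ASC, then id ASC for ties

4 rows:
Frank, 50000
Pete, 60000
Olivia, 70000
Iris, 100000


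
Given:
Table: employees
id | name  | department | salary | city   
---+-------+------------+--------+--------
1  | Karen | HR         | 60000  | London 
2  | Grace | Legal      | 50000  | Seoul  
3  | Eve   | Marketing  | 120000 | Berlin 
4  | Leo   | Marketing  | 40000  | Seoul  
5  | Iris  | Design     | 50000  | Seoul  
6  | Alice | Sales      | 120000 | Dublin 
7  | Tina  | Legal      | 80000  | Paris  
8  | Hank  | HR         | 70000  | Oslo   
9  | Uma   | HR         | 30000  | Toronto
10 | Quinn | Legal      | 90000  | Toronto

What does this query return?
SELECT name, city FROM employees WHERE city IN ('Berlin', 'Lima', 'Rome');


Filtering: city IN ('Berlin', 'Lima', 'Rome')
Matching: 1 rows

1 rows:
Eve, Berlin


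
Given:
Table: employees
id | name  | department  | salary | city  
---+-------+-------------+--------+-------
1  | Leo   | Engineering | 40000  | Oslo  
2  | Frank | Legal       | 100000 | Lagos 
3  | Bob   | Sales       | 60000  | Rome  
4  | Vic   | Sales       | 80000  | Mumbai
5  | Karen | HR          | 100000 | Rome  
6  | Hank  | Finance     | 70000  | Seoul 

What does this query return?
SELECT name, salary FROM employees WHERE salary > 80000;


Filtering: salary > 80000
Matching: 2 rows

2 rows:
Frank, 100000
Karen, 100000


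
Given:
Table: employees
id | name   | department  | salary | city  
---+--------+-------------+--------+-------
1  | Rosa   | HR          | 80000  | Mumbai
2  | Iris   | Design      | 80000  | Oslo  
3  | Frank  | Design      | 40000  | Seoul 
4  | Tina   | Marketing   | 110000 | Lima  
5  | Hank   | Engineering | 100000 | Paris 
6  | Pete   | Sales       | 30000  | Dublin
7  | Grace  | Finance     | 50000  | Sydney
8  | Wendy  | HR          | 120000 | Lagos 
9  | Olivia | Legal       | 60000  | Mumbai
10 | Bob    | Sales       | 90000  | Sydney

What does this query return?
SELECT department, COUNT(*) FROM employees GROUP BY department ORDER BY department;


Assigning each row to its department group:
  Rosa -> HR
  Iris -> Design
  Frank -> Design
  Tina -> Marketing
  Hank -> Engineering
  Pete -> Sales
  Grace -> Finance
  Wendy -> HR
  Olivia -> Legal
  Bob -> Sales


7 groups:
Design, 2
Engineering, 1
Finance, 1
HR, 2
Legal, 1
Marketing, 1
Sales, 2


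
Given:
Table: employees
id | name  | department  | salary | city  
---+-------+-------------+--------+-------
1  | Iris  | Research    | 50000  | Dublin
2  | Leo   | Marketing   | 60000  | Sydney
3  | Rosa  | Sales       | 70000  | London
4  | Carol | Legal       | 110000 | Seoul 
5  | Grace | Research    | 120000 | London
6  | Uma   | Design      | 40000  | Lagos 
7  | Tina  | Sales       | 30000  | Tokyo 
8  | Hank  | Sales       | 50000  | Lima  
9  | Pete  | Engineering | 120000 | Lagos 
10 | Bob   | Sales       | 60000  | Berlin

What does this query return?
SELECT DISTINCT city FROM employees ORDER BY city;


All 'city' values (row order): Dublin, Sydney, London, Seoul, London, Lagos, Tokyo, Lima, Lagos, Berlin
Removing duplicates leaves 8 unique value(s).

8 values:
Berlin
Dublin
Lagos
Lima
London
Seoul
Sydney
Tokyo


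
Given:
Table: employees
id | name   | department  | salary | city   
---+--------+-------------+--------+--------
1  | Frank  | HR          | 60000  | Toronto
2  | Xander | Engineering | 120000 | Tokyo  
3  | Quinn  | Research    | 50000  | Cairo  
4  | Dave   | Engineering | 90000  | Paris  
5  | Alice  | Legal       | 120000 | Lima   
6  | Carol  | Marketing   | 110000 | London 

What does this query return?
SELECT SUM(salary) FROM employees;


SUM(salary) = 60000 + 120000 + 50000 + 90000 + 120000 + 110000 = 550000

550000


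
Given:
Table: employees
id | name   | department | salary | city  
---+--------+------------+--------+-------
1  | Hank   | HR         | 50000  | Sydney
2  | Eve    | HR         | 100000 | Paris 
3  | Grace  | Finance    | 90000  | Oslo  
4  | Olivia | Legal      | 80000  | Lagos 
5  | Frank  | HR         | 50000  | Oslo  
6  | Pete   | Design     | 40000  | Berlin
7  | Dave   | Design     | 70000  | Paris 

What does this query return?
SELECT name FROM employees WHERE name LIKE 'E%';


LIKE 'E%' matches names starting with 'E'
Matching: 1

1 rows:
Eve


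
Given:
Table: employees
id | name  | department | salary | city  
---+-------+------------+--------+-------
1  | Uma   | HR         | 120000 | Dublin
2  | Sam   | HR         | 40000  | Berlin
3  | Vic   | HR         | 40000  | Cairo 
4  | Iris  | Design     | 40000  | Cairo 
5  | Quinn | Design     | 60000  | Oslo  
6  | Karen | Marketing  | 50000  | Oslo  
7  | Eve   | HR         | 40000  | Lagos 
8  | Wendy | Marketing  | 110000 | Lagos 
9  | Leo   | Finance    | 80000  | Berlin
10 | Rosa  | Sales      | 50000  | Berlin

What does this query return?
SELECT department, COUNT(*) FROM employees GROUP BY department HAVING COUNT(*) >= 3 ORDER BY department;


Groups with count >= 3:
  HR: 4 -> PASS
  Design: 2 -> filtered out
  Finance: 1 -> filtered out
  Marketing: 2 -> filtered out
  Sales: 1 -> filtered out


1 groups:
HR, 4


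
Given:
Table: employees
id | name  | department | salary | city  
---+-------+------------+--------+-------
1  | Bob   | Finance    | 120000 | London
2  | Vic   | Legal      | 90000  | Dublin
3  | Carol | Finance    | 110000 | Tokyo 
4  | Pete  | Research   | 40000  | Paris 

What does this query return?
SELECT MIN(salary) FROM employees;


Salaries: 120000, 90000, 110000, 40000
MIN = 40000

40000


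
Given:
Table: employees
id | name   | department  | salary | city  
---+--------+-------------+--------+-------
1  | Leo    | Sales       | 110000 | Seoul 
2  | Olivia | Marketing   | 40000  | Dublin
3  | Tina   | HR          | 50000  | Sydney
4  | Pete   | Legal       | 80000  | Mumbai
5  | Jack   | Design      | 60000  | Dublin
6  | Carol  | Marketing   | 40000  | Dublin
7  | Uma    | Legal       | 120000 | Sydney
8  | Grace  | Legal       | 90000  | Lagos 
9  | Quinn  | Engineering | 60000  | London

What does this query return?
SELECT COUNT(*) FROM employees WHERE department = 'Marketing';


Counting rows where department = 'Marketing'
  Olivia -> MATCH
  Carol -> MATCH


2


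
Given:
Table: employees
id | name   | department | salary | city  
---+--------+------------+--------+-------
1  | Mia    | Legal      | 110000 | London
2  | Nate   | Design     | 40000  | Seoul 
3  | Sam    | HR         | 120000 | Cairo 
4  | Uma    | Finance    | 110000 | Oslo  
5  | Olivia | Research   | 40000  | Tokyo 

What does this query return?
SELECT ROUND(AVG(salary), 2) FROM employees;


SUM(salary) = 420000
COUNT = 5
ROUND(AVG, 2) = ROUND(420000 / 5, 2) = 84000.0

84000.0


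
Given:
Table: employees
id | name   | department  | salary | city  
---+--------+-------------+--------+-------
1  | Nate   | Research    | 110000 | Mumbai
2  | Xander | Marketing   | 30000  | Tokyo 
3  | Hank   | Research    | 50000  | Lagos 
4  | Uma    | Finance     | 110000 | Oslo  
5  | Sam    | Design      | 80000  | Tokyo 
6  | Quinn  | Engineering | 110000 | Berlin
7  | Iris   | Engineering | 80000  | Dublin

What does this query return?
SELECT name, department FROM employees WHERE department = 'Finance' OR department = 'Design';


Filtering: department = 'Finance' OR 'Design'
Matching: 2 rows

2 rows:
Uma, Finance
Sam, Design


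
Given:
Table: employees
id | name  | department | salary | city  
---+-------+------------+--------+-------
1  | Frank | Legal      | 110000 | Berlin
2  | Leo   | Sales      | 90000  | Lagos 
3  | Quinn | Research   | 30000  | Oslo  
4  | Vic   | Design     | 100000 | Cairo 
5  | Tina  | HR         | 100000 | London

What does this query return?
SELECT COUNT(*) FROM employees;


COUNT(*) counts all rows

5


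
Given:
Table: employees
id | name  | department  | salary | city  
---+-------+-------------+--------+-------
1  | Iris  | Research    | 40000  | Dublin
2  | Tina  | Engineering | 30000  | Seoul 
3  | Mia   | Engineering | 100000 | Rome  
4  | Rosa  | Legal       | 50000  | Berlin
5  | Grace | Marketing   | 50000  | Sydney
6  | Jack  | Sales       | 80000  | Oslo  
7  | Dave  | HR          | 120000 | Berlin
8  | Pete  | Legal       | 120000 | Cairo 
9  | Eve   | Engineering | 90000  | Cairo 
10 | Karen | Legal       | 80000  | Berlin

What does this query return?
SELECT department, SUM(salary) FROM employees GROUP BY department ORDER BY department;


Summing salary within each department:
  Engineering: 30000 + 100000 + 90000 = 220000
  HR: 120000 = 120000
  Legal: 50000 + 120000 + 80000 = 250000
  Marketing: 50000 = 50000
  Research: 40000 = 40000
  Sales: 80000 = 80000


6 groups:
Engineering, 220000
HR, 120000
Legal, 250000
Marketing, 50000
Research, 40000
Sales, 80000


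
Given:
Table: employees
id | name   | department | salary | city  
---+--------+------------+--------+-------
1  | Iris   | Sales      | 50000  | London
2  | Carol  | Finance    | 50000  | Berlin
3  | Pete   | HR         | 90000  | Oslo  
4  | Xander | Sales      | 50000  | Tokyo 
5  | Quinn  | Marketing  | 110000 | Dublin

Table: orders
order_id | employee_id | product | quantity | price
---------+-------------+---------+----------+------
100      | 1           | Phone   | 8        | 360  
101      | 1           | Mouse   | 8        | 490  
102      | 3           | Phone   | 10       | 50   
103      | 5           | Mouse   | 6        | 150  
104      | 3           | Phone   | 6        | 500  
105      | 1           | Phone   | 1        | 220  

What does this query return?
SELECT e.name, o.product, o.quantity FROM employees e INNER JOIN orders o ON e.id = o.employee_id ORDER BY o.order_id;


Joining employees.id = orders.employee_id:
  employee Iris (id=1) -> order Phone
  employee Iris (id=1) -> order Mouse
  employee Pete (id=3) -> order Phone
  employee Quinn (id=5) -> order Mouse
  employee Pete (id=3) -> order Phone
  employee Iris (id=1) -> order Phone


6 rows:
Iris, Phone, 8
Iris, Mouse, 8
Pete, Phone, 10
Quinn, Mouse, 6
Pete, Phone, 6
Iris, Phone, 1


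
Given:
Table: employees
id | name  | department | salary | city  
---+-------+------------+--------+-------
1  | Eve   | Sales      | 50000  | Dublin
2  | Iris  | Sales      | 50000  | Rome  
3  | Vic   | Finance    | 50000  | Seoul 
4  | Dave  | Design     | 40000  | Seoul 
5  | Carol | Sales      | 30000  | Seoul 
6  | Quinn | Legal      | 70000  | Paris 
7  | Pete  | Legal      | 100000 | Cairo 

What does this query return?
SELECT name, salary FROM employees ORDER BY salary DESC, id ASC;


Sorting by salary DESC, then id ASC for ties

7 rows:
Pete, 100000
Quinn, 70000
Eve, 50000
Iris, 50000
Vic, 50000
Dave, 40000
Carol, 30000
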